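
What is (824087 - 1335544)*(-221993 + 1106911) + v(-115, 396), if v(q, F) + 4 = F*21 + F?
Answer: -452597496818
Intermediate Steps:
v(q, F) = -4 + 22*F (v(q, F) = -4 + (F*21 + F) = -4 + (21*F + F) = -4 + 22*F)
(824087 - 1335544)*(-221993 + 1106911) + v(-115, 396) = (824087 - 1335544)*(-221993 + 1106911) + (-4 + 22*396) = -511457*884918 + (-4 + 8712) = -452597505526 + 8708 = -452597496818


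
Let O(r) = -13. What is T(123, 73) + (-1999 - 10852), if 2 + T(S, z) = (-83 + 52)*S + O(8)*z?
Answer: -17615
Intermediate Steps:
T(S, z) = -2 - 31*S - 13*z (T(S, z) = -2 + ((-83 + 52)*S - 13*z) = -2 + (-31*S - 13*z) = -2 - 31*S - 13*z)
T(123, 73) + (-1999 - 10852) = (-2 - 31*123 - 13*73) + (-1999 - 10852) = (-2 - 3813 - 949) - 12851 = -4764 - 12851 = -17615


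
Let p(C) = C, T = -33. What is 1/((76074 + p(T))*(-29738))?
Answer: -1/2261307258 ≈ -4.4222e-10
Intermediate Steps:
1/((76074 + p(T))*(-29738)) = 1/((76074 - 33)*(-29738)) = -1/29738/76041 = (1/76041)*(-1/29738) = -1/2261307258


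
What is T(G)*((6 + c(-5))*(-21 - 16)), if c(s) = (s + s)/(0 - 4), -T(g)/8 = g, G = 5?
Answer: 12580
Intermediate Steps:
T(g) = -8*g
c(s) = -s/2 (c(s) = (2*s)/(-4) = (2*s)*(-¼) = -s/2)
T(G)*((6 + c(-5))*(-21 - 16)) = (-8*5)*((6 - ½*(-5))*(-21 - 16)) = -40*(6 + 5/2)*(-37) = -340*(-37) = -40*(-629/2) = 12580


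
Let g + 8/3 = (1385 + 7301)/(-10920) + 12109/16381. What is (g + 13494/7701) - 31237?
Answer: -2390674665921687/76531049140 ≈ -31238.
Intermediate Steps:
g = -81178301/29813420 (g = -8/3 + ((1385 + 7301)/(-10920) + 12109/16381) = -8/3 + (8686*(-1/10920) + 12109*(1/16381)) = -8/3 + (-4343/5460 + 12109/16381) = -8/3 - 5027543/89440260 = -81178301/29813420 ≈ -2.7229)
(g + 13494/7701) - 31237 = (-81178301/29813420 + 13494/7701) - 31237 = (-81178301/29813420 + 13494*(1/7701)) - 31237 = (-81178301/29813420 + 4498/2567) - 31237 = -74283935507/76531049140 - 31237 = -2390674665921687/76531049140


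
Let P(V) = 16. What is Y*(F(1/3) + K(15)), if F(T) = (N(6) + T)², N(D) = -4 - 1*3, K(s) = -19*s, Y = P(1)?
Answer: -34640/9 ≈ -3848.9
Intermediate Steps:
Y = 16
N(D) = -7 (N(D) = -4 - 3 = -7)
F(T) = (-7 + T)²
Y*(F(1/3) + K(15)) = 16*((-7 + 1/3)² - 19*15) = 16*((-7 + ⅓)² - 285) = 16*((-20/3)² - 285) = 16*(400/9 - 285) = 16*(-2165/9) = -34640/9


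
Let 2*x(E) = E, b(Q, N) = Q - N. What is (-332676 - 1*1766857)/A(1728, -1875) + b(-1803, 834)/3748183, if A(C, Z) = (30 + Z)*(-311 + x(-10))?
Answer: -7870971322279/2185265652660 ≈ -3.6018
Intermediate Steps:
x(E) = E/2
A(C, Z) = -9480 - 316*Z (A(C, Z) = (30 + Z)*(-311 + (½)*(-10)) = (30 + Z)*(-311 - 5) = (30 + Z)*(-316) = -9480 - 316*Z)
(-332676 - 1*1766857)/A(1728, -1875) + b(-1803, 834)/3748183 = (-332676 - 1*1766857)/(-9480 - 316*(-1875)) + (-1803 - 1*834)/3748183 = (-332676 - 1766857)/(-9480 + 592500) + (-1803 - 834)*(1/3748183) = -2099533/583020 - 2637*1/3748183 = -2099533*1/583020 - 2637/3748183 = -2099533/583020 - 2637/3748183 = -7870971322279/2185265652660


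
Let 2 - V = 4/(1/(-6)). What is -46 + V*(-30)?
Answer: -826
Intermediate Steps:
V = 26 (V = 2 - 4/(1/(-6)) = 2 - 4/(-1/6) = 2 - 4*(-6) = 2 - 1*(-24) = 2 + 24 = 26)
-46 + V*(-30) = -46 + 26*(-30) = -46 - 780 = -826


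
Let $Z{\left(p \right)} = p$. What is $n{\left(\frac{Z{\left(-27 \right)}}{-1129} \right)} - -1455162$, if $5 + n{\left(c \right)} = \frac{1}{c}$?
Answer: $\frac{39290368}{27} \approx 1.4552 \cdot 10^{6}$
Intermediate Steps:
$n{\left(c \right)} = -5 + \frac{1}{c}$
$n{\left(\frac{Z{\left(-27 \right)}}{-1129} \right)} - -1455162 = \left(-5 + \frac{1}{\left(-27\right) \frac{1}{-1129}}\right) - -1455162 = \left(-5 + \frac{1}{\left(-27\right) \left(- \frac{1}{1129}\right)}\right) + 1455162 = \left(-5 + \frac{1}{\frac{27}{1129}}\right) + 1455162 = \left(-5 + \frac{1129}{27}\right) + 1455162 = \frac{994}{27} + 1455162 = \frac{39290368}{27}$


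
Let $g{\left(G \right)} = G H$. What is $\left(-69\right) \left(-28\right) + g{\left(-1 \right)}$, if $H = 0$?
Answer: $1932$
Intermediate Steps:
$g{\left(G \right)} = 0$ ($g{\left(G \right)} = G 0 = 0$)
$\left(-69\right) \left(-28\right) + g{\left(-1 \right)} = \left(-69\right) \left(-28\right) + 0 = 1932 + 0 = 1932$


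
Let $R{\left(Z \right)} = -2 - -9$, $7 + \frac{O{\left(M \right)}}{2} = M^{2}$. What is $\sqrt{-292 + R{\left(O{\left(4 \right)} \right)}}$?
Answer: $i \sqrt{285} \approx 16.882 i$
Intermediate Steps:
$O{\left(M \right)} = -14 + 2 M^{2}$
$R{\left(Z \right)} = 7$ ($R{\left(Z \right)} = -2 + 9 = 7$)
$\sqrt{-292 + R{\left(O{\left(4 \right)} \right)}} = \sqrt{-292 + 7} = \sqrt{-285} = i \sqrt{285}$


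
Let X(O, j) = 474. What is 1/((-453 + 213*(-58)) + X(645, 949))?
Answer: -1/12333 ≈ -8.1083e-5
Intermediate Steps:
1/((-453 + 213*(-58)) + X(645, 949)) = 1/((-453 + 213*(-58)) + 474) = 1/((-453 - 12354) + 474) = 1/(-12807 + 474) = 1/(-12333) = -1/12333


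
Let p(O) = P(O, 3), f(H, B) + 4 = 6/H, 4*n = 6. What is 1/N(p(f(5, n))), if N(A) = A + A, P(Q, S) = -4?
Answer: -⅛ ≈ -0.12500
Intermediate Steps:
n = 3/2 (n = (¼)*6 = 3/2 ≈ 1.5000)
f(H, B) = -4 + 6/H
p(O) = -4
N(A) = 2*A
1/N(p(f(5, n))) = 1/(2*(-4)) = 1/(-8) = -⅛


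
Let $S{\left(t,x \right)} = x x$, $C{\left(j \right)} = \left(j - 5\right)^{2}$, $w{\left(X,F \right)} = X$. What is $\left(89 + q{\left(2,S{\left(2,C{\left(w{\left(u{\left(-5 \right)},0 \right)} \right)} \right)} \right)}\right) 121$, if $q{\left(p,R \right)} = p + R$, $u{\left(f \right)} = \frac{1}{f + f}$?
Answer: $\frac{928699321}{10000} \approx 92870.0$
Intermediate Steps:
$u{\left(f \right)} = \frac{1}{2 f}$
$C{\left(j \right)} = \left(-5 + j\right)^{2}$
$S{\left(t,x \right)} = x^{2}$
$q{\left(p,R \right)} = R + p$
$\left(89 + q{\left(2,S{\left(2,C{\left(w{\left(u{\left(-5 \right)},0 \right)} \right)} \right)} \right)}\right) 121 = \left(89 + \left(\left(\left(-5 + \frac{1}{2 \left(-5\right)}\right)^{2}\right)^{2} + 2\right)\right) 121 = \left(89 + \left(\left(\left(-5 + \frac{1}{2} \left(- \frac{1}{5}\right)\right)^{2}\right)^{2} + 2\right)\right) 121 = \left(89 + \left(\left(\left(-5 - \frac{1}{10}\right)^{2}\right)^{2} + 2\right)\right) 121 = \left(89 + \left(\left(\left(- \frac{51}{10}\right)^{2}\right)^{2} + 2\right)\right) 121 = \left(89 + \left(\left(\frac{2601}{100}\right)^{2} + 2\right)\right) 121 = \left(89 + \left(\frac{6765201}{10000} + 2\right)\right) 121 = \left(89 + \frac{6785201}{10000}\right) 121 = \frac{7675201}{10000} \cdot 121 = \frac{928699321}{10000}$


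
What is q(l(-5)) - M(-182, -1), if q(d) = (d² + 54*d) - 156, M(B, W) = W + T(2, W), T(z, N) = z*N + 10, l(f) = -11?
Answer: -636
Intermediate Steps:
T(z, N) = 10 + N*z (T(z, N) = N*z + 10 = 10 + N*z)
M(B, W) = 10 + 3*W (M(B, W) = W + (10 + W*2) = W + (10 + 2*W) = 10 + 3*W)
q(d) = -156 + d² + 54*d
q(l(-5)) - M(-182, -1) = (-156 + (-11)² + 54*(-11)) - (10 + 3*(-1)) = (-156 + 121 - 594) - (10 - 3) = -629 - 1*7 = -629 - 7 = -636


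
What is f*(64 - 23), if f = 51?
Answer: 2091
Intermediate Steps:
f*(64 - 23) = 51*(64 - 23) = 51*41 = 2091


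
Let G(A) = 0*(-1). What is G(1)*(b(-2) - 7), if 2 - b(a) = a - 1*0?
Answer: 0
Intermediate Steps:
b(a) = 2 - a (b(a) = 2 - (a - 1*0) = 2 - (a + 0) = 2 - a)
G(A) = 0
G(1)*(b(-2) - 7) = 0*((2 - 1*(-2)) - 7) = 0*((2 + 2) - 7) = 0*(4 - 7) = 0*(-3) = 0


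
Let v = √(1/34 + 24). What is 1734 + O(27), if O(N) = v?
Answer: 1734 + √27778/34 ≈ 1738.9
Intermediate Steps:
v = √27778/34 (v = √(1/34 + 24) = √(817/34) = √27778/34 ≈ 4.9020)
O(N) = √27778/34
1734 + O(27) = 1734 + √27778/34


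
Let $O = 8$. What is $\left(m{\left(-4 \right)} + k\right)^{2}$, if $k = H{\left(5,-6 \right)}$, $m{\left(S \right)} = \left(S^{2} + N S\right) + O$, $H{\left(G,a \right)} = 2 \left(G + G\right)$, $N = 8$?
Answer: $144$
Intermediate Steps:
$H{\left(G,a \right)} = 4 G$ ($H{\left(G,a \right)} = 2 \cdot 2 G = 4 G$)
$m{\left(S \right)} = 8 + S^{2} + 8 S$ ($m{\left(S \right)} = \left(S^{2} + 8 S\right) + 8 = 8 + S^{2} + 8 S$)
$k = 20$ ($k = 4 \cdot 5 = 20$)
$\left(m{\left(-4 \right)} + k\right)^{2} = \left(\left(8 + \left(-4\right)^{2} + 8 \left(-4\right)\right) + 20\right)^{2} = \left(\left(8 + 16 - 32\right) + 20\right)^{2} = \left(-8 + 20\right)^{2} = 12^{2} = 144$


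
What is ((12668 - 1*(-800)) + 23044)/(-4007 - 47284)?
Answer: -36512/51291 ≈ -0.71186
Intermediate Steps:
((12668 - 1*(-800)) + 23044)/(-4007 - 47284) = ((12668 + 800) + 23044)/(-51291) = (13468 + 23044)*(-1/51291) = 36512*(-1/51291) = -36512/51291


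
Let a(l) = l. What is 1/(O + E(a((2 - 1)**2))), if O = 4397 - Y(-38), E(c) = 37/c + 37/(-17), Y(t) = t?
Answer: 17/75987 ≈ 0.00022372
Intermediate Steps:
E(c) = -37/17 + 37/c (E(c) = 37/c + 37*(-1/17) = 37/c - 37/17 = -37/17 + 37/c)
O = 4435 (O = 4397 - 1*(-38) = 4397 + 38 = 4435)
1/(O + E(a((2 - 1)**2))) = 1/(4435 + (-37/17 + 37/((2 - 1)**2))) = 1/(4435 + (-37/17 + 37/(1**2))) = 1/(4435 + (-37/17 + 37/1)) = 1/(4435 + (-37/17 + 37*1)) = 1/(4435 + (-37/17 + 37)) = 1/(4435 + 592/17) = 1/(75987/17) = 17/75987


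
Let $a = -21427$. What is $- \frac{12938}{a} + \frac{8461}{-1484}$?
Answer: $- \frac{23156265}{4542524} \approx -5.0977$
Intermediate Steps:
$- \frac{12938}{a} + \frac{8461}{-1484} = - \frac{12938}{-21427} + \frac{8461}{-1484} = \left(-12938\right) \left(- \frac{1}{21427}\right) + 8461 \left(- \frac{1}{1484}\right) = \frac{12938}{21427} - \frac{8461}{1484} = - \frac{23156265}{4542524}$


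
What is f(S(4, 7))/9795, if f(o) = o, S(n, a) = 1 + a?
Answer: 8/9795 ≈ 0.00081674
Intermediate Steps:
f(S(4, 7))/9795 = (1 + 7)/9795 = 8*(1/9795) = 8/9795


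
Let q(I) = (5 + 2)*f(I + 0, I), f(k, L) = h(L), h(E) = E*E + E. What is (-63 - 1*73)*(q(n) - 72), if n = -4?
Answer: -1632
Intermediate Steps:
h(E) = E + E² (h(E) = E² + E = E + E²)
f(k, L) = L*(1 + L)
q(I) = 7*I*(1 + I) (q(I) = (5 + 2)*(I*(1 + I)) = 7*(I*(1 + I)) = 7*I*(1 + I))
(-63 - 1*73)*(q(n) - 72) = (-63 - 1*73)*(7*(-4)*(1 - 4) - 72) = (-63 - 73)*(7*(-4)*(-3) - 72) = -136*(84 - 72) = -136*12 = -1632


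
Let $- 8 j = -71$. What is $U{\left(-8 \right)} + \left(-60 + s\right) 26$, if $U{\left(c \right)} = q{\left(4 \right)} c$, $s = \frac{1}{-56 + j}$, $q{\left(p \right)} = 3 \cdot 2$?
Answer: $- \frac{46648}{29} \approx -1608.6$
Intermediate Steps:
$j = \frac{71}{8}$ ($j = \left(- \frac{1}{8}\right) \left(-71\right) = \frac{71}{8} \approx 8.875$)
$q{\left(p \right)} = 6$
$s = - \frac{8}{377}$ ($s = \frac{1}{-56 + \frac{71}{8}} = \frac{1}{- \frac{377}{8}} = - \frac{8}{377} \approx -0.02122$)
$U{\left(c \right)} = 6 c$
$U{\left(-8 \right)} + \left(-60 + s\right) 26 = 6 \left(-8\right) + \left(-60 - \frac{8}{377}\right) 26 = -48 - \frac{45256}{29} = - \frac{46648}{29}$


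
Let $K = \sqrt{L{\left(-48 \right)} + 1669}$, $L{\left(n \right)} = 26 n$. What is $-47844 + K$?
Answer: $-47844 + \sqrt{421} \approx -47824.0$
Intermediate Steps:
$K = \sqrt{421}$ ($K = \sqrt{26 \left(-48\right) + 1669} = \sqrt{-1248 + 1669} = \sqrt{421} \approx 20.518$)
$-47844 + K = -47844 + \sqrt{421}$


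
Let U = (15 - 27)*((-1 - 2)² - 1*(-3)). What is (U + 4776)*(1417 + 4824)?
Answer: 28908312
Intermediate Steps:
U = -144 (U = -12*((-3)² + 3) = -12*(9 + 3) = -12*12 = -144)
(U + 4776)*(1417 + 4824) = (-144 + 4776)*(1417 + 4824) = 4632*6241 = 28908312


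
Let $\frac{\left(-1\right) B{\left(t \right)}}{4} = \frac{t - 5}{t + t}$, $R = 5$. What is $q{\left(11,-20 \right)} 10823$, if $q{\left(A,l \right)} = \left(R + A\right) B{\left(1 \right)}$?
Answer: $1385344$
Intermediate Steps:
$B{\left(t \right)} = - \frac{2 \left(-5 + t\right)}{t}$ ($B{\left(t \right)} = - 4 \frac{t - 5}{t + t} = - 4 \frac{-5 + t}{2 t} = - \frac{2 \left(-5 + t\right)}{t}$)
$q{\left(A,l \right)} = 40 + 8 A$ ($q{\left(A,l \right)} = \left(5 + A\right) \left(-2 + \frac{10}{1}\right) = \left(5 + A\right) \left(-2 + 10 \cdot 1\right) = \left(5 + A\right) \left(-2 + 10\right) = \left(5 + A\right) 8 = 40 + 8 A$)
$q{\left(11,-20 \right)} 10823 = \left(40 + 8 \cdot 11\right) 10823 = \left(40 + 88\right) 10823 = 128 \cdot 10823 = 1385344$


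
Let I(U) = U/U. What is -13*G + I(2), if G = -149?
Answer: 1938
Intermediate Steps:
I(U) = 1
-13*G + I(2) = -13*(-149) + 1 = 1937 + 1 = 1938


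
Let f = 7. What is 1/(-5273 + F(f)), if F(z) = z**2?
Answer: -1/5224 ≈ -0.00019142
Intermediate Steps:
1/(-5273 + F(f)) = 1/(-5273 + 7**2) = 1/(-5273 + 49) = 1/(-5224) = -1/5224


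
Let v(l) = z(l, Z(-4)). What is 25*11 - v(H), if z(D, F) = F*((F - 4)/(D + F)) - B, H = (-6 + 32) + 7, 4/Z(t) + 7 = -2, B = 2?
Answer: 730289/2637 ≈ 276.94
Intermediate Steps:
Z(t) = -4/9 (Z(t) = 4/(-7 - 2) = 4/(-9) = 4*(-⅑) = -4/9)
H = 33 (H = 26 + 7 = 33)
z(D, F) = -2 + F*(-4 + F)/(D + F) (z(D, F) = F*((F - 4)/(D + F)) - 1*2 = F*((-4 + F)/(D + F)) - 2 = F*(-4 + F)/(D + F) - 2 = -2 + F*(-4 + F)/(D + F))
v(l) = (232/81 - 2*l)/(-4/9 + l) (v(l) = ((-4/9)² - 6*(-4/9) - 2*l)/(l - 4/9) = (16/81 + 8/3 - 2*l)/(-4/9 + l) = (232/81 - 2*l)/(-4/9 + l))
25*11 - v(H) = 25*11 - 2*(116 - 81*33)/(9*(-4 + 9*33)) = 275 - 2*(116 - 2673)/(9*(-4 + 297)) = 275 - 2*(-2557)/(9*293) = 275 - 1*(-5114/2637) = 275 + 5114/2637 = 730289/2637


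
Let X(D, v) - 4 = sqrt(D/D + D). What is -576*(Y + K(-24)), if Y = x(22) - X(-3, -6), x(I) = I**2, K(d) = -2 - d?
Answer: -289152 + 576*I*sqrt(2) ≈ -2.8915e+5 + 814.59*I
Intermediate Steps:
X(D, v) = 4 + sqrt(1 + D) (X(D, v) = 4 + sqrt(D/D + D) = 4 + sqrt(1 + D))
Y = 480 - I*sqrt(2) (Y = 22**2 - (4 + sqrt(1 - 3)) = 484 - (4 + sqrt(-2)) = 484 - (4 + I*sqrt(2)) = 484 + (-4 - I*sqrt(2)) = 480 - I*sqrt(2) ≈ 480.0 - 1.4142*I)
-576*(Y + K(-24)) = -576*((480 - I*sqrt(2)) + (-2 - 1*(-24))) = -576*((480 - I*sqrt(2)) + (-2 + 24)) = -576*((480 - I*sqrt(2)) + 22) = -576*(502 - I*sqrt(2)) = -289152 + 576*I*sqrt(2)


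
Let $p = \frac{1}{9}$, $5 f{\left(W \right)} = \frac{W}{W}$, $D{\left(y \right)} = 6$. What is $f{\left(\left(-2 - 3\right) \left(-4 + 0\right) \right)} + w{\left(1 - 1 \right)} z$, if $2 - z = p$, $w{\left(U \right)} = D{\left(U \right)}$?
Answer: $\frac{173}{15} \approx 11.533$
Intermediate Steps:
$w{\left(U \right)} = 6$
$f{\left(W \right)} = \frac{1}{5}$ ($f{\left(W \right)} = \frac{W \frac{1}{W}}{5} = \frac{1}{5} \cdot 1 = \frac{1}{5}$)
$p = \frac{1}{9} \approx 0.11111$
$z = \frac{17}{9}$ ($z = 2 - \frac{1}{9} = \frac{17}{9} \approx 1.8889$)
$f{\left(\left(-2 - 3\right) \left(-4 + 0\right) \right)} + w{\left(1 - 1 \right)} z = \frac{1}{5} + 6 \cdot \frac{17}{9} = \frac{1}{5} + \frac{34}{3} = \frac{173}{15}$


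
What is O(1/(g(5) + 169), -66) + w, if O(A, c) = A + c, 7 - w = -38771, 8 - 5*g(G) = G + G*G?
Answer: 31859981/823 ≈ 38712.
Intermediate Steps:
g(G) = 8/5 - G/5 - G**2/5 (g(G) = 8/5 - (G + G*G)/5 = 8/5 - (G + G**2)/5 = 8/5 + (-G/5 - G**2/5) = 8/5 - G/5 - G**2/5)
w = 38778 (w = 7 - 1*(-38771) = 7 + 38771 = 38778)
O(1/(g(5) + 169), -66) + w = (1/((8/5 - 1/5*5 - 1/5*5**2) + 169) - 66) + 38778 = (1/((8/5 - 1 - 1/5*25) + 169) - 66) + 38778 = (1/((8/5 - 1 - 5) + 169) - 66) + 38778 = (1/(-22/5 + 169) - 66) + 38778 = (1/(823/5) - 66) + 38778 = (5/823 - 66) + 38778 = -54313/823 + 38778 = 31859981/823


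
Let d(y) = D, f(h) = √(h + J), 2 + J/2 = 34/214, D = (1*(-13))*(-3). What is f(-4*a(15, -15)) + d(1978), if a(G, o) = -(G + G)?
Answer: 39 + 7*√27178/107 ≈ 49.785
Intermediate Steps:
a(G, o) = -2*G
D = 39 (D = -13*(-3) = 39)
J = -394/107 (J = -4 + 2*(34/214) = -4 + 2*(34*(1/214)) = -4 + 2*(17/107) = -4 + 34/107 = -394/107 ≈ -3.6822)
f(h) = √(-394/107 + h) (f(h) = √(h - 394/107) = √(-394/107 + h))
d(y) = 39
f(-4*a(15, -15)) + d(1978) = √(-42158 + 11449*(-(-8)*15))/107 + 39 = √(-42158 + 11449*(-4*(-30)))/107 + 39 = √(-42158 + 11449*120)/107 + 39 = √(-42158 + 1373880)/107 + 39 = √1331722/107 + 39 = (7*√27178)/107 + 39 = 7*√27178/107 + 39 = 39 + 7*√27178/107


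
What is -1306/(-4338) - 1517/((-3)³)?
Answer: 367556/6507 ≈ 56.486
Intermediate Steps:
-1306/(-4338) - 1517/((-3)³) = -1306*(-1/4338) - 1517/(-27) = 653/2169 - 1517*(-1/27) = 653/2169 + 1517/27 = 367556/6507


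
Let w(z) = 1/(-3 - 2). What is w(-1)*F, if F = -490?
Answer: 98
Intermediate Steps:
w(z) = -⅕ (w(z) = 1/(-5) = -⅕)
w(-1)*F = -⅕*(-490) = 98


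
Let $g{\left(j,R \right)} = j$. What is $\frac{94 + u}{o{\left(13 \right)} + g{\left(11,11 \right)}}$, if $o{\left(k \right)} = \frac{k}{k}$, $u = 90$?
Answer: $\frac{46}{3} \approx 15.333$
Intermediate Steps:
$o{\left(k \right)} = 1$
$\frac{94 + u}{o{\left(13 \right)} + g{\left(11,11 \right)}} = \frac{94 + 90}{1 + 11} = \frac{184}{12} = 184 \cdot \frac{1}{12} = \frac{46}{3}$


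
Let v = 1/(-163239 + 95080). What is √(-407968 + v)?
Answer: I*√38679107059983/9737 ≈ 638.72*I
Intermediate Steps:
v = -1/68159 (v = 1/(-68159) = -1/68159 ≈ -1.4672e-5)
√(-407968 + v) = √(-407968 - 1/68159) = √(-27806690913/68159) = I*√38679107059983/9737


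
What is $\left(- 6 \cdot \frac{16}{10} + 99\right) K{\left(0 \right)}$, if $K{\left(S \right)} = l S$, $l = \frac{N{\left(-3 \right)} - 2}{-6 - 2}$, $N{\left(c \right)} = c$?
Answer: $0$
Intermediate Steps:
$l = \frac{5}{8}$ ($l = \frac{-3 - 2}{-6 - 2} = - \frac{5}{-8} = \left(-5\right) \left(- \frac{1}{8}\right) = \frac{5}{8} \approx 0.625$)
$K{\left(S \right)} = \frac{5 S}{8}$
$\left(- 6 \cdot \frac{16}{10} + 99\right) K{\left(0 \right)} = \left(- 6 \cdot \frac{16}{10} + 99\right) \frac{5}{8} \cdot 0 = \left(- 6 \cdot 16 \cdot \frac{1}{10} + 99\right) 0 = \left(\left(-6\right) \frac{8}{5} + 99\right) 0 = \left(- \frac{48}{5} + 99\right) 0 = \frac{447}{5} \cdot 0 = 0$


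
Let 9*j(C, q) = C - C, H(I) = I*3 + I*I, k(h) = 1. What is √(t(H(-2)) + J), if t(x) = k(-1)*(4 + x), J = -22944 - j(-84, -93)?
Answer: I*√22942 ≈ 151.47*I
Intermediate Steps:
H(I) = I² + 3*I (H(I) = 3*I + I² = I² + 3*I)
j(C, q) = 0 (j(C, q) = (C - C)/9 = (⅑)*0 = 0)
J = -22944 (J = -22944 - 1*0 = -22944 + 0 = -22944)
t(x) = 4 + x (t(x) = 1*(4 + x) = 4 + x)
√(t(H(-2)) + J) = √((4 - 2*(3 - 2)) - 22944) = √((4 - 2*1) - 22944) = √((4 - 2) - 22944) = √(2 - 22944) = √(-22942) = I*√22942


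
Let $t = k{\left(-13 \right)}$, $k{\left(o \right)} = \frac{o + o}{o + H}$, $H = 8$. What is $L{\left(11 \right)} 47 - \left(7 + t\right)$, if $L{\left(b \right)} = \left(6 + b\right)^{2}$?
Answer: $\frac{67854}{5} \approx 13571.0$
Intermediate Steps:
$k{\left(o \right)} = \frac{2 o}{8 + o}$ ($k{\left(o \right)} = \frac{o + o}{o + 8} = \frac{2 o}{8 + o}$)
$t = \frac{26}{5}$ ($t = 2 \left(-13\right) \frac{1}{8 - 13} = 2 \left(-13\right) \frac{1}{-5} = 2 \left(-13\right) \left(- \frac{1}{5}\right) = \frac{26}{5} \approx 5.2$)
$L{\left(11 \right)} 47 - \left(7 + t\right) = \left(6 + 11\right)^{2} \cdot 47 - \frac{61}{5} = 17^{2} \cdot 47 - \frac{61}{5} = 289 \cdot 47 - \frac{61}{5} = 13583 - \frac{61}{5} = \frac{67854}{5}$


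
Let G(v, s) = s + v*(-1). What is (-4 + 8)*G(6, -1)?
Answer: -28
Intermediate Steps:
G(v, s) = s - v
(-4 + 8)*G(6, -1) = (-4 + 8)*(-1 - 1*6) = 4*(-1 - 6) = 4*(-7) = -28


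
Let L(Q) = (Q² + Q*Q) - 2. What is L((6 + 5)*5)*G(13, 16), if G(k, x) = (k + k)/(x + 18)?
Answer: 78624/17 ≈ 4624.9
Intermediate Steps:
L(Q) = -2 + 2*Q² (L(Q) = (Q² + Q²) - 2 = 2*Q² - 2 = -2 + 2*Q²)
G(k, x) = 2*k/(18 + x) (G(k, x) = (2*k)/(18 + x) = 2*k/(18 + x))
L((6 + 5)*5)*G(13, 16) = (-2 + 2*((6 + 5)*5)²)*(2*13/(18 + 16)) = (-2 + 2*(11*5)²)*(2*13/34) = (-2 + 2*55²)*(2*13*(1/34)) = (-2 + 2*3025)*(13/17) = (-2 + 6050)*(13/17) = 6048*(13/17) = 78624/17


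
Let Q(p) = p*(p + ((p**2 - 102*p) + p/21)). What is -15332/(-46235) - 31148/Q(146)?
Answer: 69731528843/233081453990 ≈ 0.29917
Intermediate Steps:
Q(p) = p*(p**2 - 2120*p/21) (Q(p) = p*(p + ((p**2 - 102*p) + p*(1/21))) = p*(p + ((p**2 - 102*p) + p/21)) = p*(p + (p**2 - 2141*p/21)) = p*(p**2 - 2120*p/21))
-15332/(-46235) - 31148/Q(146) = -15332/(-46235) - 31148*1/(21316*(-2120/21 + 146)) = -15332*(-1/46235) - 31148/(21316*(946/21)) = 15332/46235 - 31148/20164936/21 = 15332/46235 - 31148*21/20164936 = 15332/46235 - 163527/5041234 = 69731528843/233081453990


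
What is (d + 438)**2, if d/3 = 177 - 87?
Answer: 501264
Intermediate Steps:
d = 270 (d = 3*(177 - 87) = 3*90 = 270)
(d + 438)**2 = (270 + 438)**2 = 708**2 = 501264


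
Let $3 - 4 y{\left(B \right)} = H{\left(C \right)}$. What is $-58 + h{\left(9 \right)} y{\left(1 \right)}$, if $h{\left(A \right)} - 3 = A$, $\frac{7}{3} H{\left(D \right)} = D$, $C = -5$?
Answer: $- \frac{298}{7} \approx -42.571$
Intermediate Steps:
$H{\left(D \right)} = \frac{3 D}{7}$
$h{\left(A \right)} = 3 + A$
$y{\left(B \right)} = \frac{9}{7}$ ($y{\left(B \right)} = \frac{3}{4} - \frac{\frac{3}{7} \left(-5\right)}{4} = \frac{3}{4} - - \frac{15}{28} = \frac{3}{4} + \frac{15}{28} = \frac{9}{7}$)
$-58 + h{\left(9 \right)} y{\left(1 \right)} = -58 + \left(3 + 9\right) \frac{9}{7} = -58 + 12 \cdot \frac{9}{7} = -58 + \frac{108}{7} = - \frac{298}{7}$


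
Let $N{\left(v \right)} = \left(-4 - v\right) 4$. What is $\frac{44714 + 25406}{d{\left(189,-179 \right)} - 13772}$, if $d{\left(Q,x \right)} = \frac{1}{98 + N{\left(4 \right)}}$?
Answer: $- \frac{4627920}{908951} \approx -5.0915$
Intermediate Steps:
$N{\left(v \right)} = -16 - 4 v$
$d{\left(Q,x \right)} = \frac{1}{66}$ ($d{\left(Q,x \right)} = \frac{1}{98 - 32} = \frac{1}{66}$)
$\frac{44714 + 25406}{d{\left(189,-179 \right)} - 13772} = \frac{44714 + 25406}{\frac{1}{66} - 13772} = \frac{70120}{- \frac{908951}{66}} = 70120 \left(- \frac{66}{908951}\right) = - \frac{4627920}{908951}$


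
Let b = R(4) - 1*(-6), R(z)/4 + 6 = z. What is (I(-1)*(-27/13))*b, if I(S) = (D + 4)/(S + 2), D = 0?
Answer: 216/13 ≈ 16.615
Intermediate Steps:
R(z) = -24 + 4*z
I(S) = 4/(2 + S) (I(S) = (0 + 4)/(S + 2) = 4/(2 + S))
b = -2 (b = (-24 + 4*4) - 1*(-6) = (-24 + 16) + 6 = -8 + 6 = -2)
(I(-1)*(-27/13))*b = ((4/(2 - 1))*(-27/13))*(-2) = ((4/1)*(-27*1/13))*(-2) = ((4*1)*(-27/13))*(-2) = (4*(-27/13))*(-2) = -108/13*(-2) = 216/13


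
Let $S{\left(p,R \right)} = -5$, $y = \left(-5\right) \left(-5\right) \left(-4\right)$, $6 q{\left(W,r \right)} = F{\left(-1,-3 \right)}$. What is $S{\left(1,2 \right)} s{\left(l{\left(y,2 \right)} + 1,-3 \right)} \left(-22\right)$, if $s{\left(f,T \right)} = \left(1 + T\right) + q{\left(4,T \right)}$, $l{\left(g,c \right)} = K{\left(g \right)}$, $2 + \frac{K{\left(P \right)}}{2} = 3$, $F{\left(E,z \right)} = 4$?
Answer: $- \frac{440}{3} \approx -146.67$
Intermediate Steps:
$q{\left(W,r \right)} = \frac{2}{3}$ ($q{\left(W,r \right)} = \frac{1}{6} \cdot 4 = \frac{2}{3}$)
$K{\left(P \right)} = 2$ ($K{\left(P \right)} = -4 + 2 \cdot 3 = -4 + 6 = 2$)
$y = -100$ ($y = 25 \left(-4\right) = -100$)
$l{\left(g,c \right)} = 2$
$s{\left(f,T \right)} = \frac{5}{3} + T$ ($s{\left(f,T \right)} = \left(1 + T\right) + \frac{2}{3} = \frac{5}{3} + T$)
$S{\left(1,2 \right)} s{\left(l{\left(y,2 \right)} + 1,-3 \right)} \left(-22\right) = - 5 \left(\frac{5}{3} - 3\right) \left(-22\right) = \left(-5\right) \left(- \frac{4}{3}\right) \left(-22\right) = \frac{20}{3} \left(-22\right) = - \frac{440}{3}$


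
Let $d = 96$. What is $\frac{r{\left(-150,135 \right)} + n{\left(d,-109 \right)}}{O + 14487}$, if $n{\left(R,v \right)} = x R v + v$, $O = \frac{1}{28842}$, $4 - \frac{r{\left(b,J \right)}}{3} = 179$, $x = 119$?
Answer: $- \frac{7186561140}{83566811} \approx -85.998$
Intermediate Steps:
$r{\left(b,J \right)} = -525$ ($r{\left(b,J \right)} = 12 - 537 = -525$)
$O = \frac{1}{28842} \approx 3.4672 \cdot 10^{-5}$
$n{\left(R,v \right)} = v + 119 R v$ ($n{\left(R,v \right)} = 119 R v + v = v + 119 R v$)
$\frac{r{\left(-150,135 \right)} + n{\left(d,-109 \right)}}{O + 14487} = \frac{-525 - 109 \left(1 + 119 \cdot 96\right)}{\frac{1}{28842} + 14487} = \frac{-525 - 109 \left(1 + 11424\right)}{\frac{417834055}{28842}} = \left(-525 - 1245325\right) \frac{28842}{417834055} = \left(-1245850\right) \frac{28842}{417834055} = - \frac{7186561140}{83566811}$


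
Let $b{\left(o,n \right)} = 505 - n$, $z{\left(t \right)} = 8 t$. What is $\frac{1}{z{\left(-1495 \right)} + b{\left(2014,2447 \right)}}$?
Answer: $- \frac{1}{13902} \approx -7.1932 \cdot 10^{-5}$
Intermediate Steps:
$\frac{1}{z{\left(-1495 \right)} + b{\left(2014,2447 \right)}} = \frac{1}{8 \left(-1495\right) + \left(505 - 2447\right)} = \frac{1}{-11960 + \left(505 - 2447\right)} = \frac{1}{-11960 - 1942} = \frac{1}{-13902} = - \frac{1}{13902}$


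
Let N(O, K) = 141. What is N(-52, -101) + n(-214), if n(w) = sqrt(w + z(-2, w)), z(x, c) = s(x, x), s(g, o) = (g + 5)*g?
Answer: 141 + 2*I*sqrt(55) ≈ 141.0 + 14.832*I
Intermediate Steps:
s(g, o) = g*(5 + g) (s(g, o) = (5 + g)*g = g*(5 + g))
z(x, c) = x*(5 + x)
n(w) = sqrt(-6 + w) (n(w) = sqrt(w - 2*(5 - 2)) = sqrt(w - 2*3) = sqrt(w - 6) = sqrt(-6 + w))
N(-52, -101) + n(-214) = 141 + sqrt(-6 - 214) = 141 + sqrt(-220) = 141 + 2*I*sqrt(55)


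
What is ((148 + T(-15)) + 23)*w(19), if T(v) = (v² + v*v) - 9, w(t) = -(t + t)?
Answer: -23256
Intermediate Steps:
w(t) = -2*t
T(v) = -9 + 2*v² (T(v) = (v² + v²) - 9 = 2*v² - 9 = -9 + 2*v²)
((148 + T(-15)) + 23)*w(19) = ((148 + (-9 + 2*(-15)²)) + 23)*(-2*19) = ((148 + (-9 + 2*225)) + 23)*(-38) = ((148 + (-9 + 450)) + 23)*(-38) = ((148 + 441) + 23)*(-38) = (589 + 23)*(-38) = 612*(-38) = -23256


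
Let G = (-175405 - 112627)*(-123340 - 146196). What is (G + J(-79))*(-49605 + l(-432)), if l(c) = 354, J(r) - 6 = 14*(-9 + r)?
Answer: -3823600987347426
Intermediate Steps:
G = 77634993152 (G = -288032*(-269536) = 77634993152)
J(r) = -120 + 14*r (J(r) = 6 + 14*(-9 + r) = 6 + (-126 + 14*r) = -120 + 14*r)
(G + J(-79))*(-49605 + l(-432)) = (77634993152 + (-120 + 14*(-79)))*(-49605 + 354) = (77634993152 + (-120 - 1106))*(-49251) = (77634993152 - 1226)*(-49251) = 77634991926*(-49251) = -3823600987347426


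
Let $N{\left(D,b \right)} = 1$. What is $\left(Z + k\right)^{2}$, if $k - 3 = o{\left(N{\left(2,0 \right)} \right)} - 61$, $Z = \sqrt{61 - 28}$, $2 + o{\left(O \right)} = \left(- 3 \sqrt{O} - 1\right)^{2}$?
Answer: $\left(-44 + \sqrt{33}\right)^{2} \approx 1463.5$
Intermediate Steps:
$o{\left(O \right)} = -2 + \left(-1 - 3 \sqrt{O}\right)^{2}$ ($o{\left(O \right)} = -2 + \left(- 3 \sqrt{O} - 1\right)^{2} = -2 + \left(-1 - 3 \sqrt{O}\right)^{2}$)
$Z = \sqrt{33} \approx 5.7446$
$k = -44$ ($k = 3 - \left(63 - \left(1 + 3 \sqrt{1}\right)^{2}\right) = 3 - \left(63 - \left(1 + 3 \cdot 1\right)^{2}\right) = 3 - \left(63 - \left(1 + 3\right)^{2}\right) = 3 - \left(63 - 16\right) = 3 + \left(\left(-2 + 16\right) - 61\right) = 3 + \left(14 - 61\right) = 3 - 47 = -44$)
$\left(Z + k\right)^{2} = \left(\sqrt{33} - 44\right)^{2} = \left(-44 + \sqrt{33}\right)^{2}$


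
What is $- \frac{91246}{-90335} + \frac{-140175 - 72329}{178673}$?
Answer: $- \frac{2893352282}{16140425455} \approx -0.17926$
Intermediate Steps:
$- \frac{91246}{-90335} + \frac{-140175 - 72329}{178673} = \left(-91246\right) \left(- \frac{1}{90335}\right) - \frac{212504}{178673} = \frac{91246}{90335} - \frac{212504}{178673} = - \frac{2893352282}{16140425455}$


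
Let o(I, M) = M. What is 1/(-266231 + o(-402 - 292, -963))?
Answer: -1/267194 ≈ -3.7426e-6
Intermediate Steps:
1/(-266231 + o(-402 - 292, -963)) = 1/(-266231 - 963) = 1/(-267194) = -1/267194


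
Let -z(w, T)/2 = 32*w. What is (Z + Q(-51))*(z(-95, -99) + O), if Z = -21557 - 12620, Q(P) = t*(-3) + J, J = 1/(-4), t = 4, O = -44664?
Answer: 1319158022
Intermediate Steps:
z(w, T) = -64*w
J = -¼ ≈ -0.25000
Q(P) = -49/4 (Q(P) = 4*(-3) - ¼ = -12 - ¼ = -49/4)
Z = -34177
(Z + Q(-51))*(z(-95, -99) + O) = (-34177 - 49/4)*(-64*(-95) - 44664) = -136757*(6080 - 44664)/4 = -136757/4*(-38584) = 1319158022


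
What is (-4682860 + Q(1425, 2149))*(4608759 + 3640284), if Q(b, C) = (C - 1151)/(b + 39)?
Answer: -9425502322636301/244 ≈ -3.8629e+13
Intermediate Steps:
Q(b, C) = (-1151 + C)/(39 + b)
(-4682860 + Q(1425, 2149))*(4608759 + 3640284) = (-4682860 + (-1151 + 2149)/(39 + 1425))*(4608759 + 3640284) = (-4682860 + 998/1464)*8249043 = (-4682860 + (1/1464)*998)*8249043 = (-4682860 + 499/732)*8249043 = -3427853021/732*8249043 = -9425502322636301/244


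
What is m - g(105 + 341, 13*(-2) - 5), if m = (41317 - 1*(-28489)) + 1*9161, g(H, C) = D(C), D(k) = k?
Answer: 78998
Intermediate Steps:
g(H, C) = C
m = 78967 (m = (41317 + 28489) + 9161 = 69806 + 9161 = 78967)
m - g(105 + 341, 13*(-2) - 5) = 78967 - (13*(-2) - 5) = 78967 - (-26 - 5) = 78967 - 1*(-31) = 78967 + 31 = 78998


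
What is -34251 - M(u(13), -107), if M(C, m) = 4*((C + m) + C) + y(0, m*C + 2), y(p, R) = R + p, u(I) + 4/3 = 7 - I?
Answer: -34551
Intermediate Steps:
u(I) = 17/3 - I (u(I) = -4/3 + (7 - I) = 17/3 - I)
M(C, m) = 2 + 4*m + 8*C + C*m (M(C, m) = 4*((C + m) + C) + ((m*C + 2) + 0) = 4*(m + 2*C) + ((C*m + 2) + 0) = (4*m + 8*C) + ((2 + C*m) + 0) = (4*m + 8*C) + (2 + C*m) = 2 + 4*m + 8*C + C*m)
-34251 - M(u(13), -107) = -34251 - (2 + 4*(-107) + 8*(17/3 - 1*13) + (17/3 - 1*13)*(-107)) = -34251 - (2 - 428 + 8*(17/3 - 13) + (17/3 - 13)*(-107)) = -34251 - (2 - 428 + 8*(-22/3) - 22/3*(-107)) = -34251 - (2 - 428 - 176/3 + 2354/3) = -34251 - 1*300 = -34251 - 300 = -34551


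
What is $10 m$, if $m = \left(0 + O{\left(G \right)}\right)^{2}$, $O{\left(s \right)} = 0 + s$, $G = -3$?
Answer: $90$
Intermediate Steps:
$O{\left(s \right)} = s$
$m = 9$ ($m = \left(0 - 3\right)^{2} = \left(-3\right)^{2} = 9$)
$10 m = 10 \cdot 9 = 90$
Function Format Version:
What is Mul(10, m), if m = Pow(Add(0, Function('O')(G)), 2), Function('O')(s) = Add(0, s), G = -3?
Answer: 90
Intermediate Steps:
Function('O')(s) = s
m = 9 (m = Pow(Add(0, -3), 2) = Pow(-3, 2) = 9)
Mul(10, m) = Mul(10, 9) = 90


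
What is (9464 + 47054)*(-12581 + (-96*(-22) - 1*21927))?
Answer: -1830957128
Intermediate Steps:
(9464 + 47054)*(-12581 + (-96*(-22) - 1*21927)) = 56518*(-12581 + (2112 - 21927)) = 56518*(-12581 - 19815) = 56518*(-32396) = -1830957128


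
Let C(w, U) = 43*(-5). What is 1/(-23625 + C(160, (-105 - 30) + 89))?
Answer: -1/23840 ≈ -4.1946e-5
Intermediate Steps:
C(w, U) = -215
1/(-23625 + C(160, (-105 - 30) + 89)) = 1/(-23625 - 215) = 1/(-23840) = -1/23840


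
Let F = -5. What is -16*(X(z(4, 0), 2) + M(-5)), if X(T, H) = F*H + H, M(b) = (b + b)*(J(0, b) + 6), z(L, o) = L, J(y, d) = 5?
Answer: 1888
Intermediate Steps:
M(b) = 22*b (M(b) = (b + b)*(5 + 6) = (2*b)*11 = 22*b)
X(T, H) = -4*H (X(T, H) = -5*H + H = -4*H)
-16*(X(z(4, 0), 2) + M(-5)) = -16*(-4*2 + 22*(-5)) = -16*(-8 - 110) = -16*(-118) = 1888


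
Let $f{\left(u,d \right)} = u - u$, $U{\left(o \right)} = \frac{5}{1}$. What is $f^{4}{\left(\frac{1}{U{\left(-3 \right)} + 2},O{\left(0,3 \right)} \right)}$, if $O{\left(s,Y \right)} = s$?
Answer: $0$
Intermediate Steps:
$U{\left(o \right)} = 5$ ($U{\left(o \right)} = 5 \cdot 1 = 5$)
$f{\left(u,d \right)} = 0$
$f^{4}{\left(\frac{1}{U{\left(-3 \right)} + 2},O{\left(0,3 \right)} \right)} = 0^{4} = 0$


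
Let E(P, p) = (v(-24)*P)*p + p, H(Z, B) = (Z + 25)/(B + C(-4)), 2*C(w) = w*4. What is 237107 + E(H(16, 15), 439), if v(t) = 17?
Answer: 1968805/7 ≈ 2.8126e+5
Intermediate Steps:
C(w) = 2*w (C(w) = (w*4)/2 = (4*w)/2 = 2*w)
H(Z, B) = (25 + Z)/(-8 + B) (H(Z, B) = (Z + 25)/(B + 2*(-4)) = (25 + Z)/(B - 8) = (25 + Z)/(-8 + B))
E(P, p) = p + 17*P*p (E(P, p) = (17*P)*p + p = 17*P*p + p = p + 17*P*p)
237107 + E(H(16, 15), 439) = 237107 + 439*(1 + 17*((25 + 16)/(-8 + 15))) = 237107 + 439*(1 + 17*(41/7)) = 237107 + 439*(1 + 697/7) = 237107 + 439*(704/7) = 237107 + 309056/7 = 1968805/7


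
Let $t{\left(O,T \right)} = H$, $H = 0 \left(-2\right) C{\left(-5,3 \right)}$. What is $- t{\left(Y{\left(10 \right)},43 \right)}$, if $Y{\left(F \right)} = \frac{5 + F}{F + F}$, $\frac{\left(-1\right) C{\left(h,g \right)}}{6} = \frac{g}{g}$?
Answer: $0$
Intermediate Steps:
$C{\left(h,g \right)} = -6$ ($C{\left(h,g \right)} = - 6 \frac{g}{g} = \left(-6\right) 1 = -6$)
$Y{\left(F \right)} = \frac{5 + F}{2 F}$
$H = 0$ ($H = 0 \left(-2\right) \left(-6\right) = 0 \left(-6\right) = 0$)
$t{\left(O,T \right)} = 0$
$- t{\left(Y{\left(10 \right)},43 \right)} = \left(-1\right) 0 = 0$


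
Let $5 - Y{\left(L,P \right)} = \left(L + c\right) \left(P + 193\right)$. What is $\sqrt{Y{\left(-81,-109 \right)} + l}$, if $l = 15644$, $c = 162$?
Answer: $\sqrt{8845} \approx 94.048$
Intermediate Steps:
$Y{\left(L,P \right)} = 5 - \left(162 + L\right) \left(193 + P\right)$ ($Y{\left(L,P \right)} = 5 - \left(L + 162\right) \left(P + 193\right) = 5 - \left(162 + L\right) \left(193 + P\right)$)
$\sqrt{Y{\left(-81,-109 \right)} + l} = \sqrt{\left(-31261 - -15633 - -17658 - \left(-81\right) \left(-109\right)\right) + 15644} = \sqrt{\left(-31261 + 15633 + 17658 - 8829\right) + 15644} = \sqrt{-6799 + 15644} = \sqrt{8845}$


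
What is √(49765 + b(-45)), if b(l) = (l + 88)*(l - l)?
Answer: √49765 ≈ 223.08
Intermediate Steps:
b(l) = 0 (b(l) = (88 + l)*0 = 0)
√(49765 + b(-45)) = √(49765 + 0) = √49765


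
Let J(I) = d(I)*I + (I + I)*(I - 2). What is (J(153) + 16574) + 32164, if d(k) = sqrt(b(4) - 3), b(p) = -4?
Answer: 94944 + 153*I*sqrt(7) ≈ 94944.0 + 404.8*I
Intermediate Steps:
d(k) = I*sqrt(7) (d(k) = sqrt(-4 - 3) = sqrt(-7) = I*sqrt(7))
J(I) = 2*I*(-2 + I) + I*I*sqrt(7) (J(I) = (I*sqrt(7))*I + (I + I)*(I - 2) = I*I*sqrt(7) + (2*I)*(-2 + I) = I*I*sqrt(7) + 2*I*(-2 + I) = 2*I*(-2 + I) + I*I*sqrt(7))
(J(153) + 16574) + 32164 = (153*(-4 + 2*153 + I*sqrt(7)) + 16574) + 32164 = (153*(-4 + 306 + I*sqrt(7)) + 16574) + 32164 = (153*(302 + I*sqrt(7)) + 16574) + 32164 = ((46206 + 153*I*sqrt(7)) + 16574) + 32164 = (62780 + 153*I*sqrt(7)) + 32164 = 94944 + 153*I*sqrt(7)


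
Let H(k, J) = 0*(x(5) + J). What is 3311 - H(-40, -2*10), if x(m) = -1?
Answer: 3311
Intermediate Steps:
H(k, J) = 0 (H(k, J) = 0*(-1 + J) = 0)
3311 - H(-40, -2*10) = 3311 - 1*0 = 3311 + 0 = 3311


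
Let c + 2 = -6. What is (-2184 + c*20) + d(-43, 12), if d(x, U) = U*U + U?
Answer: -2188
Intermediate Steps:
c = -8 (c = -2 - 6 = -8)
d(x, U) = U + U**2 (d(x, U) = U**2 + U = U + U**2)
(-2184 + c*20) + d(-43, 12) = (-2184 - 8*20) + 12*(1 + 12) = (-2184 - 160) + 12*13 = -2344 + 156 = -2188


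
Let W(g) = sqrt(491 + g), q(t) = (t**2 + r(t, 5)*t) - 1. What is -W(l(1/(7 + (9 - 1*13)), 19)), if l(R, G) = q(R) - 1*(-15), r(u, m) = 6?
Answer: -2*sqrt(1141)/3 ≈ -22.519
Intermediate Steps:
q(t) = -1 + t**2 + 6*t (q(t) = (t**2 + 6*t) - 1 = -1 + t**2 + 6*t)
l(R, G) = 14 + R**2 + 6*R (l(R, G) = (-1 + R**2 + 6*R) - 1*(-15) = (-1 + R**2 + 6*R) + 15 = 14 + R**2 + 6*R)
-W(l(1/(7 + (9 - 1*13)), 19)) = -sqrt(491 + (14 + (1/(7 + (9 - 1*13)))**2 + 6/(7 + (9 - 1*13)))) = -sqrt(491 + (14 + (1/(7 + (9 - 13)))**2 + 6/(7 + (9 - 13)))) = -sqrt(491 + (14 + (1/(7 - 4))**2 + 6/(7 - 4))) = -sqrt(491 + (14 + (1/3)**2 + 6/3)) = -sqrt(491 + (14 + (1/3)**2 + 6*(1/3))) = -sqrt(491 + (14 + 1/9 + 2)) = -sqrt(491 + 145/9) = -sqrt(4564/9) = -2*sqrt(1141)/3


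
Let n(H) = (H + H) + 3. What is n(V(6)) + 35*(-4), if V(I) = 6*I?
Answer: -65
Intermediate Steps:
n(H) = 3 + 2*H (n(H) = 2*H + 3 = 3 + 2*H)
n(V(6)) + 35*(-4) = (3 + 2*(6*6)) + 35*(-4) = (3 + 2*36) - 140 = (3 + 72) - 140 = 75 - 140 = -65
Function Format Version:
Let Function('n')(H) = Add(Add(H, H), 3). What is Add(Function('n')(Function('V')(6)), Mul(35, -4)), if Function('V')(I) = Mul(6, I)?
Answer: -65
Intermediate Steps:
Function('n')(H) = Add(3, Mul(2, H)) (Function('n')(H) = Add(Mul(2, H), 3) = Add(3, Mul(2, H)))
Add(Function('n')(Function('V')(6)), Mul(35, -4)) = Add(Add(3, Mul(2, Mul(6, 6))), Mul(35, -4)) = Add(Add(3, Mul(2, 36)), -140) = Add(Add(3, 72), -140) = Add(75, -140) = -65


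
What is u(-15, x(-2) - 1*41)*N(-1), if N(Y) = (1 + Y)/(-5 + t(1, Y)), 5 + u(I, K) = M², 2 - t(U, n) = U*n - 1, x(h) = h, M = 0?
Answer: 0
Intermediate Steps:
t(U, n) = 3 - U*n (t(U, n) = 2 - (U*n - 1) = 2 - (-1 + U*n) = 2 + (1 - U*n) = 3 - U*n)
u(I, K) = -5 (u(I, K) = -5 + 0² = -5 + 0 = -5)
N(Y) = (1 + Y)/(-2 - Y) (N(Y) = (1 + Y)/(-5 + (3 - 1*1*Y)) = (1 + Y)/(-5 + (3 - Y)) = (1 + Y)/(-2 - Y))
u(-15, x(-2) - 1*41)*N(-1) = -5*(-1 - 1*(-1))/(2 - 1) = -5*(-1 + 1)/1 = -5*0 = 0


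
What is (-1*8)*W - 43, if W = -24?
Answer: 149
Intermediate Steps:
(-1*8)*W - 43 = -1*8*(-24) - 43 = -8*(-24) - 43 = 192 - 43 = 149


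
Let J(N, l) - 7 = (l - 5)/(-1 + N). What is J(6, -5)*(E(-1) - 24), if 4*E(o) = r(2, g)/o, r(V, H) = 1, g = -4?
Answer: -485/4 ≈ -121.25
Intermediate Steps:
E(o) = 1/(4*o) (E(o) = (1/o)/4 = 1/(4*o))
J(N, l) = 7 + (-5 + l)/(-1 + N) (J(N, l) = 7 + (l - 5)/(-1 + N) = 7 + (-5 + l)/(-1 + N))
J(6, -5)*(E(-1) - 24) = ((-12 - 5 + 7*6)/(-1 + 6))*((¼)/(-1) - 24) = ((-12 - 5 + 42)/5)*((¼)*(-1) - 24) = ((⅕)*25)*(-¼ - 24) = 5*(-97/4) = -485/4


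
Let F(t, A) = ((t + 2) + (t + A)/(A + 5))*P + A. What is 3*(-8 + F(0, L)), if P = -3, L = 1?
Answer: -81/2 ≈ -40.500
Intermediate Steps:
F(t, A) = -6 + A - 3*t - 3*(A + t)/(5 + A) (F(t, A) = ((t + 2) + (t + A)/(A + 5))*(-3) + A = ((2 + t) + (A + t)/(5 + A))*(-3) + A = (2 + t + (A + t)/(5 + A))*(-3) + A = (-6 - 3*t - 3*(A + t)/(5 + A)) + A = -6 + A - 3*t - 3*(A + t)/(5 + A))
3*(-8 + F(0, L)) = 3*(-8 + (-30 + 1**2 - 18*0 - 4*1 - 3*1*0)/(5 + 1)) = 3*(-8 + (-30 + 1 + 0 - 4 + 0)/6) = 3*(-8 + (1/6)*(-33)) = 3*(-8 - 11/2) = 3*(-27/2) = -81/2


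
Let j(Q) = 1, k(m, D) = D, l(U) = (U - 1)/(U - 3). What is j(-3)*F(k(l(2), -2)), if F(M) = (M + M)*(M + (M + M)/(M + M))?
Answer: 4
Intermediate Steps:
l(U) = (-1 + U)/(-3 + U)
F(M) = 2*M*(1 + M) (F(M) = (2*M)*(M + (2*M)/((2*M))) = (2*M)*(M + (2*M)*(1/(2*M))) = (2*M)*(M + 1) = (2*M)*(1 + M) = 2*M*(1 + M))
j(-3)*F(k(l(2), -2)) = 1*(2*(-2)*(1 - 2)) = 1*(2*(-2)*(-1)) = 1*4 = 4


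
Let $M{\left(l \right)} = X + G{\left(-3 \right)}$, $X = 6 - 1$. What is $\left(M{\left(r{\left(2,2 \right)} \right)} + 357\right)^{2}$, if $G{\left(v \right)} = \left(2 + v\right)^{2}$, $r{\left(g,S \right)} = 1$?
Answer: $131769$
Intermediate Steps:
$X = 5$
$M{\left(l \right)} = 6$ ($M{\left(l \right)} = 5 + \left(2 - 3\right)^{2} = 5 + \left(-1\right)^{2} = 5 + 1 = 6$)
$\left(M{\left(r{\left(2,2 \right)} \right)} + 357\right)^{2} = \left(6 + 357\right)^{2} = 363^{2} = 131769$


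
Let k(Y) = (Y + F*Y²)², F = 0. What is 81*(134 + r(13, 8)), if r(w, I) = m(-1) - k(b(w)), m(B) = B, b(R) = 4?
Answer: 9477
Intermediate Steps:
k(Y) = Y² (k(Y) = (Y + 0*Y²)² = (Y + 0)² = Y²)
r(w, I) = -17 (r(w, I) = -1 - 1*4² = -1 - 1*16 = -1 - 16 = -17)
81*(134 + r(13, 8)) = 81*(134 - 17) = 81*117 = 9477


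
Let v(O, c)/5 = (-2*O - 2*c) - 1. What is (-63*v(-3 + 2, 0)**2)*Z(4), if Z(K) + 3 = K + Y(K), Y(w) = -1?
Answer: 0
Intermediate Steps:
v(O, c) = -5 - 10*O - 10*c (v(O, c) = 5*((-2*O - 2*c) - 1) = 5*(-1 - 2*O - 2*c) = -5 - 10*O - 10*c)
Z(K) = -4 + K (Z(K) = -3 + (K - 1) = -3 + (-1 + K) = -4 + K)
(-63*v(-3 + 2, 0)**2)*Z(4) = (-63*(-5 - 10*(-3 + 2) - 10*0)**2)*(-4 + 4) = -63*(-5 - 10*(-1) + 0)**2*0 = -63*(-5 + 10 + 0)**2*0 = -63*5**2*0 = -63*25*0 = -1575*0 = 0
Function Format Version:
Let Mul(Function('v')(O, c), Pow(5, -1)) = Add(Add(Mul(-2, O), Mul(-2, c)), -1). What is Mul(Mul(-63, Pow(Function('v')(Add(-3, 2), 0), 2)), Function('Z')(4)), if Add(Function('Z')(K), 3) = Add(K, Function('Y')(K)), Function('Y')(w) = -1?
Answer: 0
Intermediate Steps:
Function('v')(O, c) = Add(-5, Mul(-10, O), Mul(-10, c)) (Function('v')(O, c) = Mul(5, Add(Add(Mul(-2, O), Mul(-2, c)), -1)) = Mul(5, Add(-1, Mul(-2, O), Mul(-2, c))) = Add(-5, Mul(-10, O), Mul(-10, c)))
Function('Z')(K) = Add(-4, K) (Function('Z')(K) = Add(-3, Add(K, -1)) = Add(-3, Add(-1, K)) = Add(-4, K))
Mul(Mul(-63, Pow(Function('v')(Add(-3, 2), 0), 2)), Function('Z')(4)) = Mul(Mul(-63, Pow(Add(-5, Mul(-10, Add(-3, 2)), Mul(-10, 0)), 2)), Add(-4, 4)) = Mul(Mul(-63, Pow(Add(-5, Mul(-10, -1), 0), 2)), 0) = Mul(Mul(-63, Pow(Add(-5, 10, 0), 2)), 0) = Mul(Mul(-63, Pow(5, 2)), 0) = Mul(Mul(-63, 25), 0) = Mul(-1575, 0) = 0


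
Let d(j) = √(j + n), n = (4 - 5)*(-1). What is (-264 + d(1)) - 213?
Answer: -477 + √2 ≈ -475.59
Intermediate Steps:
n = 1 (n = -1*(-1) = 1)
d(j) = √(1 + j) (d(j) = √(j + 1) = √(1 + j))
(-264 + d(1)) - 213 = (-264 + √(1 + 1)) - 213 = (-264 + √2) - 213 = -477 + √2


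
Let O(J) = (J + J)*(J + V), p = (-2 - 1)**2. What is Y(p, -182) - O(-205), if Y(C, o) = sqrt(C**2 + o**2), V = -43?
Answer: -101680 + sqrt(33205) ≈ -1.0150e+5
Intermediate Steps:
p = 9 (p = (-3)**2 = 9)
O(J) = 2*J*(-43 + J) (O(J) = (J + J)*(J - 43) = (2*J)*(-43 + J) = 2*J*(-43 + J))
Y(p, -182) - O(-205) = sqrt(9**2 + (-182)**2) - 2*(-205)*(-43 - 205) = sqrt(81 + 33124) - 2*(-205)*(-248) = sqrt(33205) - 1*101680 = sqrt(33205) - 101680 = -101680 + sqrt(33205)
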